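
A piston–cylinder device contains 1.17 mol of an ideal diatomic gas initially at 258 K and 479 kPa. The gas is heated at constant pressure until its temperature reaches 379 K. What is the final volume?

7.70 L

V₁ = nRT₁/P₁ = 1.17×8.314×258/479 = 5.24 L.
Isobaric: P stays 479 kPa; V/T = const ⇒ T₂ = 379 K, V₂ = 7.70 L.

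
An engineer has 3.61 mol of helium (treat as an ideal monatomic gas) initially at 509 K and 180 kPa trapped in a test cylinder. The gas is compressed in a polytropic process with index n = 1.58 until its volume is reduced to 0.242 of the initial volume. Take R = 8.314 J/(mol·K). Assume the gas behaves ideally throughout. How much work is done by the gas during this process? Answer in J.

-33600 J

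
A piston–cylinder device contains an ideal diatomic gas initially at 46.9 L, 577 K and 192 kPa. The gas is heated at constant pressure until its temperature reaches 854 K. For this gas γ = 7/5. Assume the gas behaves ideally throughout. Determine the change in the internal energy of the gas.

10800 J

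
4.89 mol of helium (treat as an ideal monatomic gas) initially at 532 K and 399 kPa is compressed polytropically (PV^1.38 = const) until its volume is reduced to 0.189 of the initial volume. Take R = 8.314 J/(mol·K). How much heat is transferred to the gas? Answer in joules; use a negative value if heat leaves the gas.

V₁ = nRT₁/P₁ = 4.89×8.314×532/399 = 54.2 L.
Polytropic n=1.38: T₂ = T₁(V₁/V₂)^(n−1) = 532×(5.29)^0.38 = 1000 K; P₂ = P₁(V₁/V₂)^n = 3980 kPa.
W = (P₁V₁−P₂V₂)/(n−1) = (399×54.2−3980×10.2)/0.38 = -50300 J.
ΔU = nCvΔT = 4.89×12.5×(1000−532) = 28700 J.
Q = ΔU + W = -21600 J.

-21600 J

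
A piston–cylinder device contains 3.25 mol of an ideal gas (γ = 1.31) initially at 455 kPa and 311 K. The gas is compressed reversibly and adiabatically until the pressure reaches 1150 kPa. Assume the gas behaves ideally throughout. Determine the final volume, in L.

V₁ = nRT₁/P₁ = 3.25×8.314×311/455 = 18.5 L.
Adiabatic: T₂/T₁ = (P₂/P₁)^((γ−1)/γ) ⇒ T₂ = 311×(2.53)^0.237 = 387 K; V₂ = 9.10 L.

9.10 L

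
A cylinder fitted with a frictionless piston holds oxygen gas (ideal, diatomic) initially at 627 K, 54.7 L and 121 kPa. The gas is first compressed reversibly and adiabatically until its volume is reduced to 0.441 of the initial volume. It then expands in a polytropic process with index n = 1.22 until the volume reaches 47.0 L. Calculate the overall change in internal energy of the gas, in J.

3280 J

n = P₁V₁/(RT₁) = 121×54.7/(8.314×627) = 1.27 mol.
Step 1 — Adiabatic: TV^(γ−1) = const ⇒ T₂ = 627×(2.27)^0.400 = 870 K; PV^γ = const ⇒ P₂ = 381 kPa.
ΔU = nCvΔT = 1.27×20.8×(870−627) = 6410 J.
Q = 0 for an adiabatic process, so W = −ΔU = -6410 J.
State after step 1: P = 381 kPa, V = 24.1 L, T = 870 K.
Step 2 — Polytropic n=1.22: T₂ = T₁(V₁/V₂)^(n−1) = 870×(0.513)^0.22 = 751 K; P₂ = P₁(V₁/V₂)^n = 169 kPa.
W = (P₁V₁−P₂V₂)/(n−1) = (381×24.1−169×47.0)/0.22 = 5700 J.
ΔU = nCvΔT = 1.27×20.8×(751−870) = -3130 J.
Q = ΔU + W = 2560 J.
Net over both steps: W = -714 J, Q = 2560 J, ΔU = 3280 J.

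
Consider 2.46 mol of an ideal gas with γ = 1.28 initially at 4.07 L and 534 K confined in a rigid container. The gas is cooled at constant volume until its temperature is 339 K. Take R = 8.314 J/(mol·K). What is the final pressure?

P₁ = nRT₁/V₁ = 2.46×8.314×534/4.07 = 2680 kPa.
Isochoric: V stays 4.07 L; P/T = const ⇒ T₂ = 339 K, P₂ = 1700 kPa.

1700 kPa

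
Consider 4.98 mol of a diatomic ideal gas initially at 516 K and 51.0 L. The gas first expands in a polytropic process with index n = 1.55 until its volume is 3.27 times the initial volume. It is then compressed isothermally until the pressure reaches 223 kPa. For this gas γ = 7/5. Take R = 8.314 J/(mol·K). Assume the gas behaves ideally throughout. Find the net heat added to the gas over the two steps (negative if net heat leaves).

P₁ = nRT₁/V₁ = 4.98×8.314×516/51.0 = 419 kPa.
Step 1 — Polytropic n=1.55: T₂ = T₁(V₁/V₂)^(n−1) = 516×(0.306)^0.55 = 269 K; P₂ = P₁(V₁/V₂)^n = 66.8 kPa.
W = (P₁V₁−P₂V₂)/(n−1) = (419×51.0−66.8×167)/0.55 = 18600 J.
ΔU = nCvΔT = 4.98×20.8×(269−516) = -25600 J.
Q = ΔU + W = -6970 J.
State after step 1: P = 66.8 kPa, V = 167 L, T = 269 K.
Step 2 — Isothermal: T stays 269 K; PV = const ⇒ V₂ = 49.9 L, P₂ = 223 kPa.
ΔU = 0 (ideal gas, T constant).
W = nRT ln(V₂/V₁) = 4.98×8.314×269×ln(0.299) = -13400 J.
Q = ΔU + W = -13400 J.
Net over both steps: W = 5170 J, Q = -20400 J, ΔU = -25600 J.

-20400 J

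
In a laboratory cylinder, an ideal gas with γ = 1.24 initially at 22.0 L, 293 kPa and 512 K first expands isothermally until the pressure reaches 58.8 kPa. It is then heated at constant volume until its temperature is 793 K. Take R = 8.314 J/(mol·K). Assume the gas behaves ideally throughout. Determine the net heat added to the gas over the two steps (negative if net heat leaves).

25100 J

n = P₁V₁/(RT₁) = 293×22.0/(8.314×512) = 1.51 mol.
Step 1 — Isothermal: T stays 512 K; PV = const ⇒ V₂ = 110 L, P₂ = 58.8 kPa.
ΔU = 0 (ideal gas, T constant).
W = nRT ln(V₂/V₁) = 1.51×8.314×512×ln(4.98) = 10400 J.
Q = ΔU + W = 10400 J.
State after step 1: P = 58.8 kPa, V = 110 L, T = 512 K.
Step 2 — Isochoric: V stays 110 L; P/T = const ⇒ T₂ = 793 K, P₂ = 91.1 kPa.
W = 0 (no volume change).
ΔU = nCvΔT = 1.51×34.6×(793−512) = 14700 J.
Q = ΔU = 14700 J.
Net over both steps: W = 10400 J, Q = 25100 J, ΔU = 14700 J.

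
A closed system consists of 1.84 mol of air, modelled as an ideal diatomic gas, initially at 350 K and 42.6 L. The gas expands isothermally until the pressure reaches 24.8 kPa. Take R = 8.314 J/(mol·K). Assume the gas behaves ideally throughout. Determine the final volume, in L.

216 L

P₁ = nRT₁/V₁ = 1.84×8.314×350/42.6 = 126 kPa.
Isothermal: T stays 350 K; PV = const ⇒ V₂ = 216 L, P₂ = 24.8 kPa.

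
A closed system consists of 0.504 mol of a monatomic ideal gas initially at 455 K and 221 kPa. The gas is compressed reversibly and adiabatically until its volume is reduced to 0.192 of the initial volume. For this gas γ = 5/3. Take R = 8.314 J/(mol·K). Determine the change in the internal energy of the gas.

5730 J

V₁ = nRT₁/P₁ = 0.504×8.314×455/221 = 8.63 L.
Adiabatic: TV^(γ−1) = const ⇒ T₂ = 455×(5.21)^0.667 = 1370 K; PV^γ = const ⇒ P₂ = 3460 kPa.
For an ideal gas ΔU = nCvΔT with Cv = (3/2)R = 12.5 J/(mol·K).
ΔU = 0.504×12.5×(1370−455) = 5730 J.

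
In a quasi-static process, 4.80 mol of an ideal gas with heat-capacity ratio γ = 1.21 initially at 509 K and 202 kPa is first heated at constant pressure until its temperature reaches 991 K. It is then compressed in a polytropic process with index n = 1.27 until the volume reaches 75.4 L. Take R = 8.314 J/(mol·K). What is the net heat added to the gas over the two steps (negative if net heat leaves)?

123000 J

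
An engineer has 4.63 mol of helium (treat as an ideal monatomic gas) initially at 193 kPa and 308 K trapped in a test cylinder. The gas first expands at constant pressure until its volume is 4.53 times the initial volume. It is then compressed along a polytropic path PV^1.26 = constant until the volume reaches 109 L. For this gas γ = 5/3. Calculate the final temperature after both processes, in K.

V₁ = nRT₁/P₁ = 4.63×8.314×308/193 = 61.4 L.
Step 1 — Isobaric: P stays 193 kPa; V/T = const ⇒ T₂ = 1400 K, V₂ = 278 L.
W = PΔV = 193×(278−61.4) kPa·L = 41900 J.
ΔU = nCvΔT = 4.63×12.5×(1400−308) = 62800 J.
Q = ΔU + W = nCpΔT = 105000 J.
State after step 1: P = 193 kPa, V = 278 L, T = 1400 K.
Step 2 — Polytropic n=1.26: T₂ = T₁(V₁/V₂)^(n−1) = 1400×(2.55)^0.26 = 1780 K; P₂ = P₁(V₁/V₂)^n = 629 kPa.
W = (P₁V₁−P₂V₂)/(n−1) = (193×278−629×109)/0.26 = -57000 J.
ΔU = nCvΔT = 4.63×12.5×(1780−1400) = 22200 J.
Q = ΔU + W = -34800 J.
Net over both steps: W = -15200 J, Q = 69900 J, ΔU = 85000 J.

1780 K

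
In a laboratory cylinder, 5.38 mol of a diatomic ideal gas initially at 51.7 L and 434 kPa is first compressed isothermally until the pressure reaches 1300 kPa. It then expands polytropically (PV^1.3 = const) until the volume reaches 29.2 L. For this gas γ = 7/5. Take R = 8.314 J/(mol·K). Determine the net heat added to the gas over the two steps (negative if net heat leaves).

-21900 J

T₁ = P₁V₁/(nR) = 434×51.7/(5.38×8.314) = 502 K.
Step 1 — Isothermal: T stays 502 K; PV = const ⇒ V₂ = 17.3 L, P₂ = 1300 kPa.
ΔU = 0 (ideal gas, T constant).
W = nRT ln(V₂/V₁) = 5.38×8.314×502×ln(0.334) = -24600 J.
Q = ΔU + W = -24600 J.
State after step 1: P = 1300 kPa, V = 17.3 L, T = 502 K.
Step 2 — Polytropic n=1.3: T₂ = T₁(V₁/V₂)^(n−1) = 502×(0.591)^0.30 = 428 K; P₂ = P₁(V₁/V₂)^n = 656 kPa.
W = (P₁V₁−P₂V₂)/(n−1) = (1300×17.3−656×29.2)/0.30 = 10900 J.
ΔU = nCvΔT = 5.38×20.8×(428−502) = -8190 J.
Q = ΔU + W = 2730 J.
Net over both steps: W = -13700 J, Q = -21900 J, ΔU = -8190 J.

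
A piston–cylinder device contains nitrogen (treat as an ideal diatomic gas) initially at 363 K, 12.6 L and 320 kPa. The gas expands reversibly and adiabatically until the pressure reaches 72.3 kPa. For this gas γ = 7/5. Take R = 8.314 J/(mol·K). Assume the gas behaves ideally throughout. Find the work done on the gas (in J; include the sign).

n = P₁V₁/(RT₁) = 320×12.6/(8.314×363) = 1.34 mol.
Adiabatic: T₂/T₁ = (P₂/P₁)^((γ−1)/γ) ⇒ T₂ = 363×(0.226)^0.286 = 237 K; V₂ = 36.5 L.
ΔU = nCvΔT = 1.34×20.8×(237−363) = -3490 J.
Q = 0 for an adiabatic process, so W = −ΔU = 3490 J.
Work done on the gas = −W_by = -3490 J.

-3490 J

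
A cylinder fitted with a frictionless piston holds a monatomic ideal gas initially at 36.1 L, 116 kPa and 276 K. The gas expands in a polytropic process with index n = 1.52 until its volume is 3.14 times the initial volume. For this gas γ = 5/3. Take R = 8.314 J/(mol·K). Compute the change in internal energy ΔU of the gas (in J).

n = P₁V₁/(RT₁) = 116×36.1/(8.314×276) = 1.82 mol.
Polytropic n=1.52: T₂ = T₁(V₁/V₂)^(n−1) = 276×(0.318)^0.52 = 152 K; P₂ = P₁(V₁/V₂)^n = 20.4 kPa.
For an ideal gas ΔU = nCvΔT with Cv = (3/2)R = 12.5 J/(mol·K).
ΔU = 1.82×12.5×(152−276) = -2820 J.

-2820 J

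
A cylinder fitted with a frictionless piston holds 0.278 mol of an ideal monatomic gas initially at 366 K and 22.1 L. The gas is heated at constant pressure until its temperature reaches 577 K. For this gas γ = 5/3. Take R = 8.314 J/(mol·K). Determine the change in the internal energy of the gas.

P₁ = nRT₁/V₁ = 0.278×8.314×366/22.1 = 38.3 kPa.
Isobaric: P stays 38.3 kPa; V/T = const ⇒ T₂ = 577 K, V₂ = 34.8 L.
For an ideal gas ΔU = nCvΔT with Cv = (3/2)R = 12.5 J/(mol·K).
ΔU = 0.278×12.5×(577−366) = 732 J.

732 J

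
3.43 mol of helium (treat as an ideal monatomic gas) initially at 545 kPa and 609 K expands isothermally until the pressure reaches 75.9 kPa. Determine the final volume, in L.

V₁ = nRT₁/P₁ = 3.43×8.314×609/545 = 31.9 L.
Isothermal: T stays 609 K; PV = const ⇒ V₂ = 229 L, P₂ = 75.9 kPa.

229 L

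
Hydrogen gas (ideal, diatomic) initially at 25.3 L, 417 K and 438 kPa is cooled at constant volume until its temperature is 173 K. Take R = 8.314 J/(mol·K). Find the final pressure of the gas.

182 kPa

Isochoric: V stays 25.3 L; P/T = const ⇒ T₂ = 173 K, P₂ = 182 kPa.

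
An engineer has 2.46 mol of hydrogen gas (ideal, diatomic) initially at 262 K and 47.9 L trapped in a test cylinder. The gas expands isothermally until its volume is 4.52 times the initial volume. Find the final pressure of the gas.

24.7 kPa

P₁ = nRT₁/V₁ = 2.46×8.314×262/47.9 = 112 kPa.
Isothermal: T stays 262 K; PV = const ⇒ V₂ = 217 L, P₂ = 24.7 kPa.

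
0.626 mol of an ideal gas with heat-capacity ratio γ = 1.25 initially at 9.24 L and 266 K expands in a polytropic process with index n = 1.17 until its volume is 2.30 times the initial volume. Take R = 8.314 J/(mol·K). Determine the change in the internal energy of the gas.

P₁ = nRT₁/V₁ = 0.626×8.314×266/9.24 = 150 kPa.
Polytropic n=1.17: T₂ = T₁(V₁/V₂)^(n−1) = 266×(0.435)^0.17 = 231 K; P₂ = P₁(V₁/V₂)^n = 56.5 kPa.
For an ideal gas ΔU = nCvΔT with Cv = R/(γ−1) = 33.3 J/(mol·K).
ΔU = 0.626×33.3×(231−266) = -731 J.

-731 J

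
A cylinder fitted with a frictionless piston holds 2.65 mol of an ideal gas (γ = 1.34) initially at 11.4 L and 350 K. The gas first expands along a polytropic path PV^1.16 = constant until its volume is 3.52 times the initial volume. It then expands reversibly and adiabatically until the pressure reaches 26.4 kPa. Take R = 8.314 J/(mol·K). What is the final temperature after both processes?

P₁ = nRT₁/V₁ = 2.65×8.314×350/11.4 = 676 kPa.
Step 1 — Polytropic n=1.16: T₂ = T₁(V₁/V₂)^(n−1) = 350×(0.284)^0.16 = 286 K; P₂ = P₁(V₁/V₂)^n = 157 kPa.
W = (P₁V₁−P₂V₂)/(n−1) = (676×11.4−157×40.1)/0.16 = 8790 J.
ΔU = nCvΔT = 2.65×24.5×(286−350) = -4140 J.
Q = ΔU + W = 4650 J.
State after step 1: P = 157 kPa, V = 40.1 L, T = 286 K.
Step 2 — Adiabatic: T₂/T₁ = (P₂/P₁)^((γ−1)/γ) ⇒ T₂ = 286×(0.168)^0.254 = 182 K; V₂ = 152 L.
ΔU = nCvΔT = 2.65×24.5×(182−286) = -6750 J.
Q = 0 for an adiabatic process, so W = −ΔU = 6750 J.
Net over both steps: W = 15500 J, Q = 4650 J, ΔU = -10900 J.

182 K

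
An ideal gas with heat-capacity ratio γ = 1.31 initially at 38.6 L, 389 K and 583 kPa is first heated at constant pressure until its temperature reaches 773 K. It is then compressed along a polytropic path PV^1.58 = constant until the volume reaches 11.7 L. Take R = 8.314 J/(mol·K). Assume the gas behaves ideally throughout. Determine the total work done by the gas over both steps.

n = P₁V₁/(RT₁) = 583×38.6/(8.314×389) = 6.96 mol.
Step 1 — Isobaric: P stays 583 kPa; V/T = const ⇒ T₂ = 773 K, V₂ = 76.7 L.
W = PΔV = 583×(76.7−38.6) kPa·L = 22200 J.
ΔU = nCvΔT = 6.96×26.8×(773−389) = 71700 J.
Q = ΔU + W = nCpΔT = 93900 J.
State after step 1: P = 583 kPa, V = 76.7 L, T = 773 K.
Step 2 — Polytropic n=1.58: T₂ = T₁(V₁/V₂)^(n−1) = 773×(6.56)^0.58 = 2300 K; P₂ = P₁(V₁/V₂)^n = 11400 kPa.
W = (P₁V₁−P₂V₂)/(n−1) = (583×76.7−11400×11.7)/0.58 = -152000 J.
ΔU = nCvΔT = 6.96×26.8×(2300−773) = 285000 J.
Q = ΔU + W = 133000 J.
Net over both steps: W = -130000 J, Q = 227000 J, ΔU = 357000 J.

-130000 J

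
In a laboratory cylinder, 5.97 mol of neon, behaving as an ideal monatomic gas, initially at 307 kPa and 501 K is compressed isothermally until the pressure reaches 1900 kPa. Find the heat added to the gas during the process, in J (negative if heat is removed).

V₁ = nRT₁/P₁ = 5.97×8.314×501/307 = 81.0 L.
Isothermal: T stays 501 K; PV = const ⇒ V₂ = 13.1 L, P₂ = 1900 kPa.
ΔU = 0 (ideal gas, T constant).
W = nRT ln(V₂/V₁) = 5.97×8.314×501×ln(0.162) = -45300 J.
Q = ΔU + W = -45300 J.

-45300 J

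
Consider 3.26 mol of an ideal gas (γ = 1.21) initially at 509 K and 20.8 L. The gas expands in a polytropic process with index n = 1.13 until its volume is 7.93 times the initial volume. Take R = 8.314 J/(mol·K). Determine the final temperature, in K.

389 K

P₁ = nRT₁/V₁ = 3.26×8.314×509/20.8 = 663 kPa.
Polytropic n=1.13: T₂ = T₁(V₁/V₂)^(n−1) = 509×(0.126)^0.13 = 389 K; P₂ = P₁(V₁/V₂)^n = 63.9 kPa.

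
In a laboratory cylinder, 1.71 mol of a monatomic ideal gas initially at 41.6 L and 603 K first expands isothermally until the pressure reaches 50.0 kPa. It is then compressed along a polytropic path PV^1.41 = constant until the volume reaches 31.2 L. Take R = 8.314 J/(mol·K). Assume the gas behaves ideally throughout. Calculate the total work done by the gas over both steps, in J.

-9000 J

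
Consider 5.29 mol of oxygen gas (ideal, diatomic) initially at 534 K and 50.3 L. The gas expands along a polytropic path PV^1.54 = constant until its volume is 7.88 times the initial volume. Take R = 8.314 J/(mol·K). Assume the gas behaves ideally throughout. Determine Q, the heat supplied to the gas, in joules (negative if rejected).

P₁ = nRT₁/V₁ = 5.29×8.314×534/50.3 = 467 kPa.
Polytropic n=1.54: T₂ = T₁(V₁/V₂)^(n−1) = 534×(0.127)^0.54 = 175 K; P₂ = P₁(V₁/V₂)^n = 19.4 kPa.
W = (P₁V₁−P₂V₂)/(n−1) = (467×50.3−19.4×396)/0.54 = 29200 J.
ΔU = nCvΔT = 5.29×20.8×(175−534) = -39500 J.
Q = ΔU + W = -10200 J.

-10200 J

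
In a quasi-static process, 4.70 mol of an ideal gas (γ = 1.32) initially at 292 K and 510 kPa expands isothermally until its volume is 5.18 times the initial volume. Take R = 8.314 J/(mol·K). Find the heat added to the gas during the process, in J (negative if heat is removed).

V₁ = nRT₁/P₁ = 4.70×8.314×292/510 = 22.4 L.
Isothermal: T stays 292 K; PV = const ⇒ V₂ = 116 L, P₂ = 98.5 kPa.
ΔU = 0 (ideal gas, T constant).
W = nRT ln(V₂/V₁) = 4.70×8.314×292×ln(5.18) = 18800 J.
Q = ΔU + W = 18800 J.

18800 J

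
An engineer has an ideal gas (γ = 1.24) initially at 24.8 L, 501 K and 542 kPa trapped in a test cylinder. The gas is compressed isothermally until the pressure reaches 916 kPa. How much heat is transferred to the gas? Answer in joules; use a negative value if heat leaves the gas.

n = P₁V₁/(RT₁) = 542×24.8/(8.314×501) = 3.23 mol.
Isothermal: T stays 501 K; PV = const ⇒ V₂ = 14.7 L, P₂ = 916 kPa.
ΔU = 0 (ideal gas, T constant).
W = nRT ln(V₂/V₁) = 3.23×8.314×501×ln(0.592) = -7050 J.
Q = ΔU + W = -7050 J.

-7050 J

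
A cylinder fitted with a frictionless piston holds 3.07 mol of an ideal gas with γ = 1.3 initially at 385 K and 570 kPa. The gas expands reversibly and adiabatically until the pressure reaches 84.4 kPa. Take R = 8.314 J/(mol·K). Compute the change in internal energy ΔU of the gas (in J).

V₁ = nRT₁/P₁ = 3.07×8.314×385/570 = 17.2 L.
Adiabatic: T₂/T₁ = (P₂/P₁)^((γ−1)/γ) ⇒ T₂ = 385×(0.148)^0.231 = 248 K; V₂ = 74.9 L.
For an ideal gas ΔU = nCvΔT with Cv = R/(γ−1) = 27.7 J/(mol·K).
ΔU = 3.07×27.7×(248−385) = -11700 J.

-11700 J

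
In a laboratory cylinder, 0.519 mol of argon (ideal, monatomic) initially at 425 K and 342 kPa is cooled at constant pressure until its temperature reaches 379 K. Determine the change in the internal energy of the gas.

V₁ = nRT₁/P₁ = 0.519×8.314×425/342 = 5.36 L.
Isobaric: P stays 342 kPa; V/T = const ⇒ T₂ = 379 K, V₂ = 4.78 L.
For an ideal gas ΔU = nCvΔT with Cv = (3/2)R = 12.5 J/(mol·K).
ΔU = 0.519×12.5×(379−425) = -298 J.

-298 J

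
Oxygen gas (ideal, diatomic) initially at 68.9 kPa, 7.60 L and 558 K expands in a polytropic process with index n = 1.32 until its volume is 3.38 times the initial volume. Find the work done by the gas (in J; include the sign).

n = P₁V₁/(RT₁) = 68.9×7.60/(8.314×558) = 0.113 mol.
Polytropic n=1.32: T₂ = T₁(V₁/V₂)^(n−1) = 558×(0.296)^0.32 = 378 K; P₂ = P₁(V₁/V₂)^n = 13.8 kPa.
W = (P₁V₁−P₂V₂)/(n−1) = (68.9×7.60−13.8×25.7)/0.32 = 528 J.

528 J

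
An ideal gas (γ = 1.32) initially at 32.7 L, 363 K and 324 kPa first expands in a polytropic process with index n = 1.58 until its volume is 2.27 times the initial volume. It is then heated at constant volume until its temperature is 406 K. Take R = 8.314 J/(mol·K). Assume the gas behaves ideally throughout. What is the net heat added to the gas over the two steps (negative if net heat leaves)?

n = P₁V₁/(RT₁) = 324×32.7/(8.314×363) = 3.51 mol.
Step 1 — Polytropic n=1.58: T₂ = T₁(V₁/V₂)^(n−1) = 363×(0.441)^0.58 = 226 K; P₂ = P₁(V₁/V₂)^n = 88.7 kPa.
W = (P₁V₁−P₂V₂)/(n−1) = (324×32.7−88.7×74.2)/0.58 = 6910 J.
ΔU = nCvΔT = 3.51×26.0×(226−363) = -12500 J.
Q = ΔU + W = -5620 J.
State after step 1: P = 88.7 kPa, V = 74.2 L, T = 226 K.
Step 2 — Isochoric: V stays 74.2 L; P/T = const ⇒ T₂ = 406 K, P₂ = 160 kPa.
W = 0 (no volume change).
ΔU = nCvΔT = 3.51×26.0×(406−226) = 16500 J.
Q = ΔU = 16500 J.
Net over both steps: W = 6910 J, Q = 10800 J, ΔU = 3920 J.

10800 J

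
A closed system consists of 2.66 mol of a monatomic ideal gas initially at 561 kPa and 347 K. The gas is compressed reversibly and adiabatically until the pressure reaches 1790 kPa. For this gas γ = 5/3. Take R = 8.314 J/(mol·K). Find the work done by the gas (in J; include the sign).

V₁ = nRT₁/P₁ = 2.66×8.314×347/561 = 13.7 L.
Adiabatic: T₂/T₁ = (P₂/P₁)^((γ−1)/γ) ⇒ T₂ = 347×(3.19)^0.400 = 552 K; V₂ = 6.82 L.
ΔU = nCvΔT = 2.66×12.5×(552−347) = 6800 J.
Q = 0 for an adiabatic process, so W = −ΔU = -6800 J.

-6800 J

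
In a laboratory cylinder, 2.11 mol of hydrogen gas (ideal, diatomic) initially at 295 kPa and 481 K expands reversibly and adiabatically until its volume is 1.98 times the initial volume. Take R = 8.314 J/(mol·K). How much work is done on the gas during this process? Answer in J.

V₁ = nRT₁/P₁ = 2.11×8.314×481/295 = 28.6 L.
Adiabatic: TV^(γ−1) = const ⇒ T₂ = 481×(0.505)^0.400 = 366 K; PV^γ = const ⇒ P₂ = 113 kPa.
ΔU = nCvΔT = 2.11×20.8×(366−481) = -5040 J.
Q = 0 for an adiabatic process, so W = −ΔU = 5040 J.
Work done on the gas = −W_by = -5040 J.

-5040 J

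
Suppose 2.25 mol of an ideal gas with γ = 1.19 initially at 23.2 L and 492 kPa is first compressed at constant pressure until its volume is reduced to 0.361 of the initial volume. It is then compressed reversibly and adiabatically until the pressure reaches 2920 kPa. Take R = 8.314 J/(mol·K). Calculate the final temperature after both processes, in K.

293 K

T₁ = P₁V₁/(nR) = 492×23.2/(2.25×8.314) = 610 K.
Step 1 — Isobaric: P stays 492 kPa; V/T = const ⇒ T₂ = 220 K, V₂ = 8.38 L.
W = PΔV = 492×(8.38−23.2) kPa·L = -7290 J.
ΔU = nCvΔT = 2.25×43.8×(220−610) = -38400 J.
Q = ΔU + W = nCpΔT = -45700 J.
State after step 1: P = 492 kPa, V = 8.38 L, T = 220 K.
Step 2 — Adiabatic: T₂/T₁ = (P₂/P₁)^((γ−1)/γ) ⇒ T₂ = 220×(5.93)^0.160 = 293 K; V₂ = 1.88 L.
ΔU = nCvΔT = 2.25×43.8×(293−220) = 7130 J.
Q = 0 for an adiabatic process, so W = −ΔU = -7130 J.
Net over both steps: W = -14400 J, Q = -45700 J, ΔU = -31300 J.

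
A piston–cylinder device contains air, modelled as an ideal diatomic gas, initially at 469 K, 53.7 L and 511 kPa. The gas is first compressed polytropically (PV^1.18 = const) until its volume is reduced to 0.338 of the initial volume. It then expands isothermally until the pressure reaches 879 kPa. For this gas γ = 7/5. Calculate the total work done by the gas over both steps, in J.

-8270 J

n = P₁V₁/(RT₁) = 511×53.7/(8.314×469) = 7.04 mol.
Step 1 — Polytropic n=1.18: T₂ = T₁(V₁/V₂)^(n−1) = 469×(2.96)^0.18 = 570 K; P₂ = P₁(V₁/V₂)^n = 1840 kPa.
W = (P₁V₁−P₂V₂)/(n−1) = (511×53.7−1840×18.2)/0.18 = -32900 J.
ΔU = nCvΔT = 7.04×20.8×(570−469) = 14800 J.
Q = ΔU + W = -18100 J.
State after step 1: P = 1840 kPa, V = 18.2 L, T = 570 K.
Step 2 — Isothermal: T stays 570 K; PV = const ⇒ V₂ = 37.9 L, P₂ = 879 kPa.
ΔU = 0 (ideal gas, T constant).
W = nRT ln(V₂/V₁) = 7.04×8.314×570×ln(2.09) = 24600 J.
Q = ΔU + W = 24600 J.
Net over both steps: W = -8270 J, Q = 6520 J, ΔU = 14800 J.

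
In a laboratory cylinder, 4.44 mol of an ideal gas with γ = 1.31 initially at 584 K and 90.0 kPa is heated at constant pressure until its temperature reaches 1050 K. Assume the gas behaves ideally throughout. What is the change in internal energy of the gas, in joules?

V₁ = nRT₁/P₁ = 4.44×8.314×584/90.0 = 240 L.
Isobaric: P stays 90.0 kPa; V/T = const ⇒ T₂ = 1050 K, V₂ = 431 L.
For an ideal gas ΔU = nCvΔT with Cv = R/(γ−1) = 26.8 J/(mol·K).
ΔU = 4.44×26.8×(1050−584) = 55500 J.

55500 J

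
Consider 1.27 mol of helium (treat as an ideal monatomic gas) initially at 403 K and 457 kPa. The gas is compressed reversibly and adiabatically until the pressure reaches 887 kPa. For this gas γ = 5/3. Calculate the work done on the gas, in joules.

V₁ = nRT₁/P₁ = 1.27×8.314×403/457 = 9.31 L.
Adiabatic: T₂/T₁ = (P₂/P₁)^((γ−1)/γ) ⇒ T₂ = 403×(1.94)^0.400 = 525 K; V₂ = 6.25 L.
ΔU = nCvΔT = 1.27×12.5×(525−403) = 1940 J.
Q = 0 for an adiabatic process, so W = −ΔU = -1940 J.
Work done on the gas = −W_by = 1940 J.

1940 J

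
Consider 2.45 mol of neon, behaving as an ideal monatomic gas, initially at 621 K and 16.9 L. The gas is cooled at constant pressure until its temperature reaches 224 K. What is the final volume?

P₁ = nRT₁/V₁ = 2.45×8.314×621/16.9 = 748 kPa.
Isobaric: P stays 748 kPa; V/T = const ⇒ T₂ = 224 K, V₂ = 6.10 L.

6.10 L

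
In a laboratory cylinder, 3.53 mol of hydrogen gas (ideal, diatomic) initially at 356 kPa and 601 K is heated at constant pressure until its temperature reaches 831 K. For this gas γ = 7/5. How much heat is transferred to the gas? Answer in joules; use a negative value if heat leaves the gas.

23600 J

V₁ = nRT₁/P₁ = 3.53×8.314×601/356 = 49.5 L.
Isobaric: P stays 356 kPa; V/T = const ⇒ T₂ = 831 K, V₂ = 68.5 L.
W = PΔV = 356×(68.5−49.5) kPa·L = 6750 J.
ΔU = nCvΔT = 3.53×20.8×(831−601) = 16900 J.
Q = ΔU + W = nCpΔT = 23600 J.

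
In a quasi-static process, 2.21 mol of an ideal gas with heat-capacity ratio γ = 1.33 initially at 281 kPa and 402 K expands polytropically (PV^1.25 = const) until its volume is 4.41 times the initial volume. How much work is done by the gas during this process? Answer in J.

9160 J

V₁ = nRT₁/P₁ = 2.21×8.314×402/281 = 26.3 L.
Polytropic n=1.25: T₂ = T₁(V₁/V₂)^(n−1) = 402×(0.227)^0.25 = 277 K; P₂ = P₁(V₁/V₂)^n = 44.0 kPa.
W = (P₁V₁−P₂V₂)/(n−1) = (281×26.3−44.0×116)/0.25 = 9160 J.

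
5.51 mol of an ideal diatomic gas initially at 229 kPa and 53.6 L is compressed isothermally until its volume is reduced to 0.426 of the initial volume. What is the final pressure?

538 kPa

T₁ = P₁V₁/(nR) = 229×53.6/(5.51×8.314) = 268 K.
Isothermal: T stays 268 K; PV = const ⇒ V₂ = 22.8 L, P₂ = 538 kPa.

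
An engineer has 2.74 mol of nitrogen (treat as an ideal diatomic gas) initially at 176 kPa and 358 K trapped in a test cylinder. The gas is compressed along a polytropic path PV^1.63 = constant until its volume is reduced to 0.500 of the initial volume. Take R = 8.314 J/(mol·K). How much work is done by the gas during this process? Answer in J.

-7090 J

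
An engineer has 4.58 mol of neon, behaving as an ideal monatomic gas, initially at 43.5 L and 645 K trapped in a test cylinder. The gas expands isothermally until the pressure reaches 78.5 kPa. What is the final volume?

313 L

P₁ = nRT₁/V₁ = 4.58×8.314×645/43.5 = 565 kPa.
Isothermal: T stays 645 K; PV = const ⇒ V₂ = 313 L, P₂ = 78.5 kPa.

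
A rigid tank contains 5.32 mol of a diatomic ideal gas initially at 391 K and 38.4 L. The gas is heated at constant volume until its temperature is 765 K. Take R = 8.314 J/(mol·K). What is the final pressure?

P₁ = nRT₁/V₁ = 5.32×8.314×391/38.4 = 450 kPa.
Isochoric: V stays 38.4 L; P/T = const ⇒ T₂ = 765 K, P₂ = 881 kPa.

881 kPa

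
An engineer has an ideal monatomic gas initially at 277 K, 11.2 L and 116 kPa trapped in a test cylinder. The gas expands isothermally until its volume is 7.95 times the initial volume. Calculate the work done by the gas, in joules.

n = P₁V₁/(RT₁) = 116×11.2/(8.314×277) = 0.564 mol.
Isothermal: T stays 277 K; PV = const ⇒ V₂ = 89.0 L, P₂ = 14.6 kPa.
W = nRT ln(V₂/V₁) = 0.564×8.314×277×ln(7.95) = 2690 J.

2690 J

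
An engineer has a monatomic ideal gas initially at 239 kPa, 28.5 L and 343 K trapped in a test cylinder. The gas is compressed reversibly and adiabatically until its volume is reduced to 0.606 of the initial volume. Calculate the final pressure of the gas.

551 kPa

Adiabatic: TV^(γ−1) = const ⇒ T₂ = 343×(1.65)^0.667 = 479 K; PV^γ = const ⇒ P₂ = 551 kPa.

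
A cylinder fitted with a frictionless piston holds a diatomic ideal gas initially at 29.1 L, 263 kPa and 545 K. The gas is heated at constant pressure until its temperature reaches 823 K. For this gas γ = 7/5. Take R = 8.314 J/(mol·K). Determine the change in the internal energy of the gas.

n = P₁V₁/(RT₁) = 263×29.1/(8.314×545) = 1.69 mol.
Isobaric: P stays 263 kPa; V/T = const ⇒ T₂ = 823 K, V₂ = 43.9 L.
For an ideal gas ΔU = nCvΔT with Cv = (5/2)R = 20.8 J/(mol·K).
ΔU = 1.69×20.8×(823−545) = 9760 J.

9760 J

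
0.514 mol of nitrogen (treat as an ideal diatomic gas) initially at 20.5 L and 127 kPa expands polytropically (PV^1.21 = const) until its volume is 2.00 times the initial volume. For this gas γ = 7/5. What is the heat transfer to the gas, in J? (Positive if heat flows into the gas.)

798 J

T₁ = P₁V₁/(nR) = 127×20.5/(0.514×8.314) = 609 K.
Polytropic n=1.21: T₂ = T₁(V₁/V₂)^(n−1) = 609×(0.500)^0.21 = 527 K; P₂ = P₁(V₁/V₂)^n = 54.9 kPa.
W = (P₁V₁−P₂V₂)/(n−1) = (127×20.5−54.9×41.0)/0.21 = 1680 J.
ΔU = nCvΔT = 0.514×20.8×(527−609) = -882 J.
Q = ΔU + W = 798 J.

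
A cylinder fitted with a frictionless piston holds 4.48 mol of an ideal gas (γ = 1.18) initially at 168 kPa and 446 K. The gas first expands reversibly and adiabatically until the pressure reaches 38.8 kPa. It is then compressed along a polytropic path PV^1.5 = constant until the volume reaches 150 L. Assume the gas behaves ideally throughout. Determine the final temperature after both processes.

539 K

V₁ = nRT₁/P₁ = 4.48×8.314×446/168 = 98.9 L.
Step 1 — Adiabatic: T₂/T₁ = (P₂/P₁)^((γ−1)/γ) ⇒ T₂ = 446×(0.231)^0.153 = 357 K; V₂ = 342 L.
ΔU = nCvΔT = 4.48×46.2×(357−446) = -18500 J.
Q = 0 for an adiabatic process, so W = −ΔU = 18500 J.
State after step 1: P = 38.8 kPa, V = 342 L, T = 357 K.
Step 2 — Polytropic n=1.5: T₂ = T₁(V₁/V₂)^(n−1) = 357×(2.28)^0.50 = 539 K; P₂ = P₁(V₁/V₂)^n = 134 kPa.
W = (P₁V₁−P₂V₂)/(n−1) = (38.8×342−134×150)/0.50 = -13600 J.
ΔU = nCvΔT = 4.48×46.2×(539−357) = 37700 J.
Q = ΔU + W = 24100 J.
Net over both steps: W = 4920 J, Q = 24100 J, ΔU = 19200 J.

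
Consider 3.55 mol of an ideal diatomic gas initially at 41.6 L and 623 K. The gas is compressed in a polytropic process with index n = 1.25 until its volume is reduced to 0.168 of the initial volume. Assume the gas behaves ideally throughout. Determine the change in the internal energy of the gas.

25800 J

P₁ = nRT₁/V₁ = 3.55×8.314×623/41.6 = 442 kPa.
Polytropic n=1.25: T₂ = T₁(V₁/V₂)^(n−1) = 623×(5.95)^0.25 = 973 K; P₂ = P₁(V₁/V₂)^n = 4110 kPa.
For an ideal gas ΔU = nCvΔT with Cv = (5/2)R = 20.8 J/(mol·K).
ΔU = 3.55×20.8×(973−623) = 25800 J.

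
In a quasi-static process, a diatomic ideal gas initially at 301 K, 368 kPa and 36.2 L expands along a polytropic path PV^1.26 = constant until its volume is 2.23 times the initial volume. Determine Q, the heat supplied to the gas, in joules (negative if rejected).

3380 J

n = P₁V₁/(RT₁) = 368×36.2/(8.314×301) = 5.32 mol.
Polytropic n=1.26: T₂ = T₁(V₁/V₂)^(n−1) = 301×(0.448)^0.26 = 244 K; P₂ = P₁(V₁/V₂)^n = 134 kPa.
W = (P₁V₁−P₂V₂)/(n−1) = (368×36.2−134×80.7)/0.26 = 9640 J.
ΔU = nCvΔT = 5.32×20.8×(244−301) = -6270 J.
Q = ΔU + W = 3380 J.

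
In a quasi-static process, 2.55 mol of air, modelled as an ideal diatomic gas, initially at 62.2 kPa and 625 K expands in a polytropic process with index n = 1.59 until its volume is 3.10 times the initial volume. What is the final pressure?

10.3 kPa

V₁ = nRT₁/P₁ = 2.55×8.314×625/62.2 = 213 L.
Polytropic n=1.59: T₂ = T₁(V₁/V₂)^(n−1) = 625×(0.323)^0.59 = 321 K; P₂ = P₁(V₁/V₂)^n = 10.3 kPa.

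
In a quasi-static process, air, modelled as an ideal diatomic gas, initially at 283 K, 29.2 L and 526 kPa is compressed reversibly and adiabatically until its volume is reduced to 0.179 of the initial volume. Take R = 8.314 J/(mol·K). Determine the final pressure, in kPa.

5850 kPa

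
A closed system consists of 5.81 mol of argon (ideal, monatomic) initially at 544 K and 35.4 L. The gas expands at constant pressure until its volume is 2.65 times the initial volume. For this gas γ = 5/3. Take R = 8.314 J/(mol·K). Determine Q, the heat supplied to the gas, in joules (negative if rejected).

108000 J

P₁ = nRT₁/V₁ = 5.81×8.314×544/35.4 = 742 kPa.
Isobaric: P stays 742 kPa; V/T = const ⇒ T₂ = 1440 K, V₂ = 93.8 L.
W = PΔV = 742×(93.8−35.4) kPa·L = 43400 J.
ΔU = nCvΔT = 5.81×12.5×(1440−544) = 65000 J.
Q = ΔU + W = nCpΔT = 108000 J.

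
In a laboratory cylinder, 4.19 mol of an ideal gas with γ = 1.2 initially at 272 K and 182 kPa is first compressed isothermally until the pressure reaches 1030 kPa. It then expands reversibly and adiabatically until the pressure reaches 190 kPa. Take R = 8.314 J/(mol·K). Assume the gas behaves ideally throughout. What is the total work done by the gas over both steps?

-4790 J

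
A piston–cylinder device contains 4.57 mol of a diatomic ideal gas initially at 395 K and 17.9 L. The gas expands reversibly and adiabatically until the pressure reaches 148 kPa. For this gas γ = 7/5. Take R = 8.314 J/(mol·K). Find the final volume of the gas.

61.8 L

P₁ = nRT₁/V₁ = 4.57×8.314×395/17.9 = 838 kPa.
Adiabatic: T₂/T₁ = (P₂/P₁)^((γ−1)/γ) ⇒ T₂ = 395×(0.177)^0.286 = 241 K; V₂ = 61.8 L.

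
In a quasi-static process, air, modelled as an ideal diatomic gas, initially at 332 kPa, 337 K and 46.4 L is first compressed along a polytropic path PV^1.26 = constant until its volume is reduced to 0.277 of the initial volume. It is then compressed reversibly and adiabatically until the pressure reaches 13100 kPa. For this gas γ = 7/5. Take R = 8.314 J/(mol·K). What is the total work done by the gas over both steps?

-66500 J

n = P₁V₁/(RT₁) = 332×46.4/(8.314×337) = 5.50 mol.
Step 1 — Polytropic n=1.26: T₂ = T₁(V₁/V₂)^(n−1) = 337×(3.61)^0.26 = 471 K; P₂ = P₁(V₁/V₂)^n = 1670 kPa.
W = (P₁V₁−P₂V₂)/(n−1) = (332×46.4−1670×12.9)/0.26 = -23500 J.
ΔU = nCvΔT = 5.50×20.8×(471−337) = 15300 J.
Q = ΔU + W = -8220 J.
State after step 1: P = 1670 kPa, V = 12.9 L, T = 471 K.
Step 2 — Adiabatic: T₂/T₁ = (P₂/P₁)^((γ−1)/γ) ⇒ T₂ = 471×(7.83)^0.286 = 847 K; V₂ = 2.96 L.
ΔU = nCvΔT = 5.50×20.8×(847−471) = 43000 J.
Q = 0 for an adiabatic process, so W = −ΔU = -43000 J.
Net over both steps: W = -66500 J, Q = -8220 J, ΔU = 58300 J.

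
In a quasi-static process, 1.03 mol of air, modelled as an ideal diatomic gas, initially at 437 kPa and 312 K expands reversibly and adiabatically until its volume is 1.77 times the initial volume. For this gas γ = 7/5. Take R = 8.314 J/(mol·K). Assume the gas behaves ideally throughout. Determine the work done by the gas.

1360 J

V₁ = nRT₁/P₁ = 1.03×8.314×312/437 = 6.11 L.
Adiabatic: TV^(γ−1) = const ⇒ T₂ = 312×(0.565)^0.400 = 248 K; PV^γ = const ⇒ P₂ = 196 kPa.
ΔU = nCvΔT = 1.03×20.8×(248−312) = -1360 J.
Q = 0 for an adiabatic process, so W = −ΔU = 1360 J.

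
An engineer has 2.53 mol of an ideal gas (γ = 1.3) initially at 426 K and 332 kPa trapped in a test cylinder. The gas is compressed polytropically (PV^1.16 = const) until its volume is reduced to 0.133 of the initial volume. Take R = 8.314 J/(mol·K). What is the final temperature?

V₁ = nRT₁/P₁ = 2.53×8.314×426/332 = 27.0 L.
Polytropic n=1.16: T₂ = T₁(V₁/V₂)^(n−1) = 426×(7.52)^0.16 = 588 K; P₂ = P₁(V₁/V₂)^n = 3450 kPa.

588 K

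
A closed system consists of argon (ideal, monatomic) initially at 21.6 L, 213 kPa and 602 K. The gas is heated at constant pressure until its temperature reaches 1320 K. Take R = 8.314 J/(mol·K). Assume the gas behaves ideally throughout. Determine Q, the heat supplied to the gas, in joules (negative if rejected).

13700 J

n = P₁V₁/(RT₁) = 213×21.6/(8.314×602) = 0.919 mol.
Isobaric: P stays 213 kPa; V/T = const ⇒ T₂ = 1320 K, V₂ = 47.4 L.
W = PΔV = 213×(47.4−21.6) kPa·L = 5490 J.
ΔU = nCvΔT = 0.919×12.5×(1320−602) = 8230 J.
Q = ΔU + W = nCpΔT = 13700 J.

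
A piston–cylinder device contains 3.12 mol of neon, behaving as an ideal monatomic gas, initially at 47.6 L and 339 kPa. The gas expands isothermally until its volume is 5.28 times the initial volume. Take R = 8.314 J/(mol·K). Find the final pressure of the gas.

64.2 kPa

T₁ = P₁V₁/(nR) = 339×47.6/(3.12×8.314) = 622 K.
Isothermal: T stays 622 K; PV = const ⇒ V₂ = 251 L, P₂ = 64.2 kPa.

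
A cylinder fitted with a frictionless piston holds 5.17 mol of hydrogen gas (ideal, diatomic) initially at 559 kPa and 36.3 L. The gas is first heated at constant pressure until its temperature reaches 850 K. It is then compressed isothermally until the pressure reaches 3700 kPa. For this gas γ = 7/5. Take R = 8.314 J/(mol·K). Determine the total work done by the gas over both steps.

-52800 J

T₁ = P₁V₁/(nR) = 559×36.3/(5.17×8.314) = 472 K.
Step 1 — Isobaric: P stays 559 kPa; V/T = const ⇒ T₂ = 850 K, V₂ = 65.4 L.
W = PΔV = 559×(65.4−36.3) kPa·L = 16200 J.
ΔU = nCvΔT = 5.17×20.8×(850−472) = 40600 J.
Q = ΔU + W = nCpΔT = 56900 J.
State after step 1: P = 559 kPa, V = 65.4 L, T = 850 K.
Step 2 — Isothermal: T stays 850 K; PV = const ⇒ V₂ = 9.87 L, P₂ = 3700 kPa.
ΔU = 0 (ideal gas, T constant).
W = nRT ln(V₂/V₁) = 5.17×8.314×850×ln(0.151) = -69100 J.
Q = ΔU + W = -69100 J.
Net over both steps: W = -52800 J, Q = -12200 J, ΔU = 40600 J.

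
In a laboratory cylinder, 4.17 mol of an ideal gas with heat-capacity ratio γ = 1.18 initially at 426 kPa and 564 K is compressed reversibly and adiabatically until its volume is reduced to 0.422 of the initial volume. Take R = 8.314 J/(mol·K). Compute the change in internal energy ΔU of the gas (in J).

V₁ = nRT₁/P₁ = 4.17×8.314×564/426 = 45.9 L.
Adiabatic: TV^(γ−1) = const ⇒ T₂ = 564×(2.37)^0.180 = 659 K; PV^γ = const ⇒ P₂ = 1180 kPa.
For an ideal gas ΔU = nCvΔT with Cv = R/(γ−1) = 46.2 J/(mol·K).
ΔU = 4.17×46.2×(659−564) = 18300 J.

18300 J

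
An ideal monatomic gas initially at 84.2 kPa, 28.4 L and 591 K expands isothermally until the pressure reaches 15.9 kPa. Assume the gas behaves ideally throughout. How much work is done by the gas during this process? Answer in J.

n = P₁V₁/(RT₁) = 84.2×28.4/(8.314×591) = 0.487 mol.
Isothermal: T stays 591 K; PV = const ⇒ V₂ = 150 L, P₂ = 15.9 kPa.
W = nRT ln(V₂/V₁) = 0.487×8.314×591×ln(5.30) = 3990 J.

3990 J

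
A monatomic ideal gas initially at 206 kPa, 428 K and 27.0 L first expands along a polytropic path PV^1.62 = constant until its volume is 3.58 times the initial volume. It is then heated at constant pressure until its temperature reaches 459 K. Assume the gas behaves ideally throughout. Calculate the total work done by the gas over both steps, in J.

8340 J

n = P₁V₁/(RT₁) = 206×27.0/(8.314×428) = 1.56 mol.
Step 1 — Polytropic n=1.62: T₂ = T₁(V₁/V₂)^(n−1) = 428×(0.279)^0.62 = 194 K; P₂ = P₁(V₁/V₂)^n = 26.1 kPa.
W = (P₁V₁−P₂V₂)/(n−1) = (206×27.0−26.1×96.7)/0.62 = 4900 J.
ΔU = nCvΔT = 1.56×12.5×(194−428) = -4560 J.
Q = ΔU + W = 343 J.
State after step 1: P = 26.1 kPa, V = 96.7 L, T = 194 K.
Step 2 — Isobaric: P stays 26.1 kPa; V/T = const ⇒ T₂ = 459 K, V₂ = 229 L.
W = PΔV = 26.1×(229−96.7) kPa·L = 3440 J.
ΔU = nCvΔT = 1.56×12.5×(459−194) = 5160 J.
Q = ΔU + W = nCpΔT = 8610 J.
Net over both steps: W = 8340 J, Q = 8950 J, ΔU = 604 J.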